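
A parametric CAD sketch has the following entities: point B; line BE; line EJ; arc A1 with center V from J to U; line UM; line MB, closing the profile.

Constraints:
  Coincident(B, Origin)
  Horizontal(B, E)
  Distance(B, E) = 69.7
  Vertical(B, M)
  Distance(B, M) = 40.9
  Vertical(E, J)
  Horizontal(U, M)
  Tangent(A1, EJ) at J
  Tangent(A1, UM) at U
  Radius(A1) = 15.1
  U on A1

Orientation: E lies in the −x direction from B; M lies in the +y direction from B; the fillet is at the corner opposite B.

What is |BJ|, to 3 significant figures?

74.3

The virtual corner opposite B is at (-69.7, 40.9). The tangent condition forces VJ to be normal to EJ and since A1 is tangent to UM there, VU ⟂ UM, with radius 15.1, so the center V sits 15.1 in from both sides at V = (-54.6, 25.8). That places the tangent points at J = (-69.7, 25.8) on EJ and U = (-54.6, 40.9) on UM. Then |BJ| = |J − B| = 74.3.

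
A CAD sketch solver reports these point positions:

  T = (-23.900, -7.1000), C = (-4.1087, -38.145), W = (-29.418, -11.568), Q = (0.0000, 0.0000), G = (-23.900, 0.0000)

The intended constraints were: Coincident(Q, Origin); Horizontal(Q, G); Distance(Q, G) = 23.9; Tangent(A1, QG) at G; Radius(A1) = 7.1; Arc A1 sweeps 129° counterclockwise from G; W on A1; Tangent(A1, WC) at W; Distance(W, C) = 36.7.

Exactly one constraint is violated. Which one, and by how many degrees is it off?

Tangent(A1, WC) at W — off by 4.60°.

Q = (0.00, 0.00) ✓; Q.y = 0.00, G.y = 0.00 ✓; |QG| = 23.90 ✓; ∠(TG, GQ) = 90.00° ✓; |TG| = 7.100 ✓; bearing(T→W) − bearing(T→G) = 129.0° ✓; |TW| = 7.100 ✓; ∠(TW, WC) = 85.40° ✗; |WC| = 36.70 ✓.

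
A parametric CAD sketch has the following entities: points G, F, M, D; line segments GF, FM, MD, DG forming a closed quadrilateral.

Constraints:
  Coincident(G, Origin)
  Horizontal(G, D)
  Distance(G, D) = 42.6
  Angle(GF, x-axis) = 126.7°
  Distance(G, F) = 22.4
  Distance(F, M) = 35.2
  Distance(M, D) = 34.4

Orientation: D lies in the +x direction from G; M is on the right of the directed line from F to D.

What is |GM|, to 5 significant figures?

12.920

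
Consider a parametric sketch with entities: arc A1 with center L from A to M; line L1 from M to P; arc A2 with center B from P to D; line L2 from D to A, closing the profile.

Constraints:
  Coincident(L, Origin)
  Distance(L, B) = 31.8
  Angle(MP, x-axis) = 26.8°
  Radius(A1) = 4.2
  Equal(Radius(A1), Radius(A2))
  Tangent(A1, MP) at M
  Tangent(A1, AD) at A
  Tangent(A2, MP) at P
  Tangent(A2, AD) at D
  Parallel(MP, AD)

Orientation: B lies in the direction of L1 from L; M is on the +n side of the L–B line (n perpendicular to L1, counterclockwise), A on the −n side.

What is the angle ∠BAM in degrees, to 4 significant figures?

82.48°

L is at the origin and B lies 31.8 along u from L, so B = 31.8·u = (28.38, 14.34). Tangency of A1 to both parallel lines with radius 4.2 puts M and A at L ± 4.2·n: M = (-1.894, 3.749), A = (1.894, -3.749). Then cos ∠BAM = AB·AM / (|AB||AM|), giving 82.48°.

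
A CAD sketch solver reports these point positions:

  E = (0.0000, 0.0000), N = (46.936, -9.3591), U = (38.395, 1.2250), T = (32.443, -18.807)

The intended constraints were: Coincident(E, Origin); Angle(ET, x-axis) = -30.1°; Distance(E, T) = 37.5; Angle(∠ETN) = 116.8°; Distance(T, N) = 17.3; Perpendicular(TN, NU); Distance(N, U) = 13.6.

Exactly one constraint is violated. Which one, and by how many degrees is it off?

Perpendicular(TN, NU) — off by 5.80°.

E = (0.00, 0.00) ✓; ET at -30.10° ✓; |ET| = 37.50 ✓; ∠ETN = 116.8° ✓; |TN| = 17.30 ✓; ∠(TN, NU) = 95.80° ✗; |NU| = 13.60 ✓.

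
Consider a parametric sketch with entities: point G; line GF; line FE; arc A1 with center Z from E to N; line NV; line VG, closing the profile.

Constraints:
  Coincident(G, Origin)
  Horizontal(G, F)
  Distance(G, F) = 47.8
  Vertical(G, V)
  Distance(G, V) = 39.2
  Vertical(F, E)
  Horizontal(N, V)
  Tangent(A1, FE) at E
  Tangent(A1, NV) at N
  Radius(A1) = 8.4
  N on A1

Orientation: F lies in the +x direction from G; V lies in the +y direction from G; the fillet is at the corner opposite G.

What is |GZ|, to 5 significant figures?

50.010

G is at the origin; G and F share the same y with |GF| = 47.8 and F on the +x side, so F = (47.800, 0.0000). G and V share the same x with |GV| = 39.2 and V on the +y side, so V = (0.0000, 39.200). The virtual corner opposite G is at (47.800, 39.200). A1 meets FE tangentially, so ZE is at right angles to FE and since A1 is tangent to NV there, ZN ⟂ NV, with radius 8.4, so the center Z sits 8.4 in from both sides at Z = (39.400, 30.800). Then |GZ| = |Z − G| = 50.010.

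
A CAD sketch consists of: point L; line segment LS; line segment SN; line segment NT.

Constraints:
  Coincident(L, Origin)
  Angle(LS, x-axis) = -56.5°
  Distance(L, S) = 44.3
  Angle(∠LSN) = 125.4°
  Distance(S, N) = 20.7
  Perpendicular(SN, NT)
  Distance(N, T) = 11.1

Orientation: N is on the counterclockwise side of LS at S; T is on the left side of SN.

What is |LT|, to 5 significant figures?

52.678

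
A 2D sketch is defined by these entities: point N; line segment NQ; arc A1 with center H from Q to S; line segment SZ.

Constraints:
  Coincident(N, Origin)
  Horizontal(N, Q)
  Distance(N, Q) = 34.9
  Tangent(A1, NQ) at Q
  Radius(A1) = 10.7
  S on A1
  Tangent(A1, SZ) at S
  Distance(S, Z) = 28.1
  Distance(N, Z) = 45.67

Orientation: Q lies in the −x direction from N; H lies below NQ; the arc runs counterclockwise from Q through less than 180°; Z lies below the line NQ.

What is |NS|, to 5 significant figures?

46.435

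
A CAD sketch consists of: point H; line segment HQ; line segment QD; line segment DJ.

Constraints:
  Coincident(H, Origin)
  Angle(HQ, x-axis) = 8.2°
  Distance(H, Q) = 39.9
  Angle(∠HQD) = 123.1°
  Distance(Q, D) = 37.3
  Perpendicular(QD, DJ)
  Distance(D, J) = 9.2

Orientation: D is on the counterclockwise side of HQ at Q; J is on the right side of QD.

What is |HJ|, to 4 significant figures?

72.86

H is at the origin; HQ runs at 8.2° with length 39.9, so Q = 39.9·(cos 8.2°, sin 8.2°) = (39.49, 5.691). ∠HQD = 123.1°, so QD runs at 8.2° + (180° − 123.1°) = 65.10° from the x-axis; with |QD| = 37.3, D = Q + 37.3·(cos 65.10°, sin 65.10°) = (55.20, 39.52). QD is perpendicular to DJ; with |DJ| = 9.2 on the right of QD, J = D + 9.2·(0.9070, -0.4210) = (63.54, 35.65). Then |HJ| = |J − H| = 72.86.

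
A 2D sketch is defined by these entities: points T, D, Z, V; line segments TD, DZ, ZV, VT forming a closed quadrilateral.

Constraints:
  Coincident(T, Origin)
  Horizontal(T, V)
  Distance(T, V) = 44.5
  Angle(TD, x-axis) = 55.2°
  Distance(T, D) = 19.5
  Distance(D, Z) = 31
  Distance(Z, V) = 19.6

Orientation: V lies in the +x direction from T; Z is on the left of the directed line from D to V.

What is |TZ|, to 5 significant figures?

46.223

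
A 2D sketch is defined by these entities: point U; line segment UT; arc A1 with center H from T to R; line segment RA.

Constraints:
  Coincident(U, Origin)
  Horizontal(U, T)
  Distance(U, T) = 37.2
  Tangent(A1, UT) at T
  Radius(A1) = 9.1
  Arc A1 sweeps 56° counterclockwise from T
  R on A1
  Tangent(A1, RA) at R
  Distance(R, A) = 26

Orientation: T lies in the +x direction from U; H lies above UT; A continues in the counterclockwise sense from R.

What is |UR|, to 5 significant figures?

44.924

U is at the origin; U and T share the same y with |UT| = 37.2 and T on the +x side, so T = (37.200, 0.0000). The tangent condition forces HT to be normal to UT, so H = T + (0, 9.1) = (37.200, 9.1000). On A1, T sits at bearing -90° from H; a 56° counterclockwise sweep puts R at bearing -34°, so R = H + 9.1·(cos -34°, sin -34°) = (44.744, 4.0113). Then |UR| = |R − U| = 44.924.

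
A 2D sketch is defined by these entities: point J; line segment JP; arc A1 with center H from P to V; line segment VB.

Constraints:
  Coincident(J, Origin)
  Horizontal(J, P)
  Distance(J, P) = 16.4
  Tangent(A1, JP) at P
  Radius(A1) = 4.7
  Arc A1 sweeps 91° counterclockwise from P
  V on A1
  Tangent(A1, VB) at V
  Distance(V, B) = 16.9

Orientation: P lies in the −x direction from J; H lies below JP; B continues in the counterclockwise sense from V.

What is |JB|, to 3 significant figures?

30.0

J is at the origin; JP is horizontal with |JP| = 16.4 and P on the −x side, so P = (-16.4, 0.00). The tangent condition forces HP to be normal to JP, so H = P + (0, -4.7) = (-16.4, -4.70). On A1, P sits at bearing 90° from H; a 91° counterclockwise sweep puts V at bearing 181°, so V = H + 4.7·(cos 181°, sin 181°) = (-21.1, -4.78). The tangent condition forces HV to be normal to VB, so VB runs along (−sin 181°, cos 181°); with |VB| = 16.9, B = (-20.8, -21.7). Then |JB| = |B − J| = 30.0.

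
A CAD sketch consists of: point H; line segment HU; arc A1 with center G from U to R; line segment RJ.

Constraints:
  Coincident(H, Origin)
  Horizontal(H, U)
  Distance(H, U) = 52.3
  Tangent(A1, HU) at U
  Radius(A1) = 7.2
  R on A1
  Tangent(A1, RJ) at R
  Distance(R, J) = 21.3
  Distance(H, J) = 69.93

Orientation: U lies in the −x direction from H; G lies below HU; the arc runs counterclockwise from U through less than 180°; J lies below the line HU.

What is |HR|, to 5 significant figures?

59.460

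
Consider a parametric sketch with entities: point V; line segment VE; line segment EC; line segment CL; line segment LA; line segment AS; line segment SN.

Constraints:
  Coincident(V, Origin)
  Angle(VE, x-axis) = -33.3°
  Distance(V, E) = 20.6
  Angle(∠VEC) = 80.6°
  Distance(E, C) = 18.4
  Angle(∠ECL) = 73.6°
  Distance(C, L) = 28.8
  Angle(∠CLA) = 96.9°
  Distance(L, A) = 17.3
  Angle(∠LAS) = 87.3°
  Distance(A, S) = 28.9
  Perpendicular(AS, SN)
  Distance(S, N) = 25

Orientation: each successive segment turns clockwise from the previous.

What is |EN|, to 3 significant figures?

23.8

V is at the origin; VE runs at -33.3° with length 20.6, so E = (17.2, -11.3). ∠VEC = 80.6° gives EC at -133° from the x-axis; with |EC| = 18.4, C = (4.74, -24.8). ∠ECL = 73.6° gives CL at 121° from the x-axis; with |CL| = 28.8, L = (-10.1, -0.120). ∠CLA = 96.9° gives LA at 37.8° from the x-axis; with |LA| = 17.3, A = (3.62, 10.5). ∠LAS = 87.3° gives AS at -54.9° from the x-axis; with |AS| = 28.9, S = (20.2, -13.2). AS is perpendicular to SN, so SN runs at -145°; with |SN| = 25.0, N = (-0.217, -27.5). Then |EN| = |N − E| = 23.8.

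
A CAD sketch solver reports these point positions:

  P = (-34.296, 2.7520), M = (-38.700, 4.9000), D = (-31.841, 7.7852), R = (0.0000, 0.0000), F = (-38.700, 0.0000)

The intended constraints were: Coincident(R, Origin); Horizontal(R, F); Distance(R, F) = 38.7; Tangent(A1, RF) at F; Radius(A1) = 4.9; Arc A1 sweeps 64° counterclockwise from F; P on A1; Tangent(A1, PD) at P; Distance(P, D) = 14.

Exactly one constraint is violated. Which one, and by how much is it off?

Distance(P, D) = 14 — off by 8.40.

R = (0.00, 0.00) ✓; R.y = 0.00, F.y = 0.00 ✓; |RF| = 38.70 ✓; ∠(MF, FR) = 90.00° ✓; |MF| = 4.900 ✓; bearing(M→P) − bearing(M→F) = 64.00° ✓; |MP| = 4.900 ✓; ∠(MP, PD) = 90.00° ✓; |PD| = 5.600 ✗.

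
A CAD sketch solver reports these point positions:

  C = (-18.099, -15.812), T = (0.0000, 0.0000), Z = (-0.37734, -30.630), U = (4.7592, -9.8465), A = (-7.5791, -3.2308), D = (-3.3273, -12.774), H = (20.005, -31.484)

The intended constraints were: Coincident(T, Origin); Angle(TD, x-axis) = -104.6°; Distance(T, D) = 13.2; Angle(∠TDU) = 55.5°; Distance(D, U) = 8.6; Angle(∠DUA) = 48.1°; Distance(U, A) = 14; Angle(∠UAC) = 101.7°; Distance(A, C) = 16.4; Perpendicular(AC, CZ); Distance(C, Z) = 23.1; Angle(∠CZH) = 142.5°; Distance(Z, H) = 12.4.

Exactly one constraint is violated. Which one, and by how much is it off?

Distance(Z, H) = 12.4 — off by 8.00.

T = (0.00, 0.00) ✓; TD at -104.6° ✓; |TD| = 13.20 ✓; ∠TDU = 55.50° ✓; |DU| = 8.600 ✓; ∠DUA = 48.10° ✓; |UA| = 14.00 ✓; ∠UAC = 101.7° ✓; |AC| = 16.40 ✓; ∠(AC, CZ) = 90.00° ✓; |CZ| = 23.10 ✓; ∠CZH = 142.5° ✓; |ZH| = 20.40 ✗.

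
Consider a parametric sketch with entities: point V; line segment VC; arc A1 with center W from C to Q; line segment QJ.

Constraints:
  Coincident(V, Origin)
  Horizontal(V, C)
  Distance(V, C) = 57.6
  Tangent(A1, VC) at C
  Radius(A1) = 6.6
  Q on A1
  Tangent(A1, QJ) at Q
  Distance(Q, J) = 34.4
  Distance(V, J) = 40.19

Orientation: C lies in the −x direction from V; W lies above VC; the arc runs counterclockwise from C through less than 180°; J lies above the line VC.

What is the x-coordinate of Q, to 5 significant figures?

-52.752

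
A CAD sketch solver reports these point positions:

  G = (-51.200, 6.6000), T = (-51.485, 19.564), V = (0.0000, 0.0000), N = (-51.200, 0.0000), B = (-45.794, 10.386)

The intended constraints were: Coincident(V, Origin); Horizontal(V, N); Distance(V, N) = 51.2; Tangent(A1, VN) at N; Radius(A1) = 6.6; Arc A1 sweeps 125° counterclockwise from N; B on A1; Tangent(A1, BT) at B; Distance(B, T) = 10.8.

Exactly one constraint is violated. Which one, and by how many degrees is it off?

Tangent(A1, BT) at B — off by 3.20°.

V = (0.00, 0.00) ✓; V.y = 0.00, N.y = 0.00 ✓; |VN| = 51.20 ✓; ∠(GN, NV) = 90.00° ✓; |GN| = 6.600 ✓; bearing(G→B) − bearing(G→N) = 125.0° ✓; |GB| = 6.600 ✓; ∠(GB, BT) = 93.20° ✗; |BT| = 10.80 ✓.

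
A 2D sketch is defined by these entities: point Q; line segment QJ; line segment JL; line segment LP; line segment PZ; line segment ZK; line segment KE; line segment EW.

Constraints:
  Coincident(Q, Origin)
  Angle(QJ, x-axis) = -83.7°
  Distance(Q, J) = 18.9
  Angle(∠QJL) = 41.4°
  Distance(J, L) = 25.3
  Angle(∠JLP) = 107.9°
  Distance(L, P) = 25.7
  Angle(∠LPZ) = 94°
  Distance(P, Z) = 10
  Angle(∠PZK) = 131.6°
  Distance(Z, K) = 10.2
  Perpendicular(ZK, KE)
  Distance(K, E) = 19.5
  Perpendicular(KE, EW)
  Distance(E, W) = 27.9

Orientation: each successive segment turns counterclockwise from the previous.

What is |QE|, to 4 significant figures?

11.25

Q is at the origin; QJ runs at -83.7° with length 18.9, so J = (2.074, -18.79). ∠QJL = 41.4° gives JL at 54.90° from the x-axis; with |JL| = 25.3, L = (16.62, 1.913). ∠JLP = 107.9° gives LP at 127.0° from the x-axis; with |LP| = 25.7, P = (1.155, 22.44). ∠LPZ = 94.0° gives PZ at -147.0° from the x-axis; with |PZ| = 10.0, Z = (-7.232, 16.99). ∠PZK = 131.6° gives ZK at -98.60° from the x-axis; with |ZK| = 10.2, K = (-8.757, 6.907). The perpendicularity gives KE at right angles to ZK, so KE runs at -8.600°; with |KE| = 19.5, E = (10.52, 3.991). Then |QE| = |E − Q| = 11.25.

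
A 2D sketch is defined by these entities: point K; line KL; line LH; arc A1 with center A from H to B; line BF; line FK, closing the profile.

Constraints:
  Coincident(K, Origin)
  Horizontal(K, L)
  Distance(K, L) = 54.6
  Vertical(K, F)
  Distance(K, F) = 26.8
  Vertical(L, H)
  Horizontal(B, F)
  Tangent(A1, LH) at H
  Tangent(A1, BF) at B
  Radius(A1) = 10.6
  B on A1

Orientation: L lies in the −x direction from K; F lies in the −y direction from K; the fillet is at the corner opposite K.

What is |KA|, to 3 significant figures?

46.9

K is at the origin; K and L share the same y with |KL| = 54.6 and L on the −x side, so L = (-54.6, 0.00). KF is vertical with |KF| = 26.8 and F on the −y side, so F = (0.00, -26.8). The virtual corner opposite K is at (-54.6, -26.8). Since A1 is tangent to LH there, AH ⟂ LH and A1 meets BF tangentially, so AB is at right angles to BF, with radius 10.6, so the center A sits 10.6 in from both sides at A = (-44.0, -16.2). Then |KA| = |A − K| = 46.9.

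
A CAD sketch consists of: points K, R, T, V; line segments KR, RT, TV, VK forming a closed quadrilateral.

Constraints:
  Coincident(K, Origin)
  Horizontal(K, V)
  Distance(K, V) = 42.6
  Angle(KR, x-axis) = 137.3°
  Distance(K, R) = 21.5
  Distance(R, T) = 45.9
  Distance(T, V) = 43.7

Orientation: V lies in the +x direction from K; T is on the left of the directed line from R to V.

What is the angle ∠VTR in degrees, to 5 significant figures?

84.374°

Checks: |RT| = 45.90 ✓; |TV| = 43.70 ✓.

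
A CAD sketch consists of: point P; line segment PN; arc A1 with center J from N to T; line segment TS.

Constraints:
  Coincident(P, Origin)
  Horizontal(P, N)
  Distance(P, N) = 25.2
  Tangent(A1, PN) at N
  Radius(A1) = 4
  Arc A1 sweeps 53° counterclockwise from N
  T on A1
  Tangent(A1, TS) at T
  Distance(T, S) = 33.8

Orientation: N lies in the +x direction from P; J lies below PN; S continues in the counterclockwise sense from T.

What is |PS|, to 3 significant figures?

28.6

On A1, N sits at bearing 90° from J; a 53° counterclockwise sweep puts T at bearing 143°, so T = J + 4.0·(cos 143°, sin 143°) = (22.0, -1.59). Since A1 is tangent to TS there, JT ⟂ TS, so TS runs along (−sin 143°, cos 143°); with |TS| = 33.8, S = (1.66, -28.6). Then |PS| = |S − P| = 28.6.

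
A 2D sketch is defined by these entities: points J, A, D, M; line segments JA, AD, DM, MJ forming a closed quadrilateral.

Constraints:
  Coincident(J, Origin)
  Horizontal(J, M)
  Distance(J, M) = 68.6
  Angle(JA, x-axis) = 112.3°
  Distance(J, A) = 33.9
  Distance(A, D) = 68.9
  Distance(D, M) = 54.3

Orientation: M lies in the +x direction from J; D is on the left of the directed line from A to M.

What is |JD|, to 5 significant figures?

74.148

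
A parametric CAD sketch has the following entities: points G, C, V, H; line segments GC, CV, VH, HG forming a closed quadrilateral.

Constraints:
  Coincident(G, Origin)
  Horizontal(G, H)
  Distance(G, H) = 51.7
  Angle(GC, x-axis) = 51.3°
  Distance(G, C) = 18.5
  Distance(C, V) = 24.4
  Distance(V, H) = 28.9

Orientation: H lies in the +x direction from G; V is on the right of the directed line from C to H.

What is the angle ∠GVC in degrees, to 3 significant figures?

44.4°

Checks: |CV| = 24.40 ✓; |VH| = 28.90 ✓.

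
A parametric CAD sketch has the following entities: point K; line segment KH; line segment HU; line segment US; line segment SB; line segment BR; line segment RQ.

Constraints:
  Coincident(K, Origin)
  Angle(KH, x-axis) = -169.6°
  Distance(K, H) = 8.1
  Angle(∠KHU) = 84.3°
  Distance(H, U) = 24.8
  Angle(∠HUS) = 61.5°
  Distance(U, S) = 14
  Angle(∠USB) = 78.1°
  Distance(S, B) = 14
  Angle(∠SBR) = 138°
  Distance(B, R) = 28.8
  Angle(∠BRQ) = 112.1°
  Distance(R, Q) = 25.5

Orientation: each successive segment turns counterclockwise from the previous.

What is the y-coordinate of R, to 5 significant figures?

-11.989

K is at the origin; KH runs at -169.6° with length 8.1, so H = (-7.9669, -1.4622). ∠KHU = 84.3° gives HU at -73.900° from the x-axis; with |HU| = 24.8, U = (-1.0895, -25.290). ∠HUS = 61.5° gives US at 44.600° from the x-axis; with |US| = 14.0, S = (8.8788, -15.459). ∠USB = 78.1° gives SB at 146.50° from the x-axis; with |SB| = 14.0, B = (-2.7956, -7.7323). ∠SBR = 138.0° gives BR at -171.50° from the x-axis; with |BR| = 28.8, R = (-31.279, -11.989). So R.y = -11.989.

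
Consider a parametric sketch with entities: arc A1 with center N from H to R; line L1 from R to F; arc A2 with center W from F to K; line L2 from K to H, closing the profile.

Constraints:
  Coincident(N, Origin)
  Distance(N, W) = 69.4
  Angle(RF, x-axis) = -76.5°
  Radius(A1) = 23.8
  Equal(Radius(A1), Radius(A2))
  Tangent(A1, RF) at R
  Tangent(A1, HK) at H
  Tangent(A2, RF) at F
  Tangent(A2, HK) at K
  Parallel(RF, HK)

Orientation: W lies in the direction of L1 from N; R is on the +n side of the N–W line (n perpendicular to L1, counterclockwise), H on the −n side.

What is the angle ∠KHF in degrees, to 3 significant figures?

34.4°

The slot axis is L1's direction at -76.5°, so u = (cos -76.5°, sin -76.5°) = (0.233, -0.972) and n = (−sin -76.5°, cos -76.5°) = (0.972, 0.233). N is at the origin and W lies 69.4 along u from N, so W = 69.4·u = (16.2, -67.5). Tangency of A1 to both parallel lines with radius 23.8 puts R and H at N ± 23.8·n: R = (23.1, 5.56), H = (-23.1, -5.56). Equal radii place F and K the same way about W: F = W + 23.8·n = (39.3, -61.9), K = W − 23.8·n = (-6.94, -73.0). Then cos ∠KHF = HK·HF / (|HK||HF|), giving 34.4°.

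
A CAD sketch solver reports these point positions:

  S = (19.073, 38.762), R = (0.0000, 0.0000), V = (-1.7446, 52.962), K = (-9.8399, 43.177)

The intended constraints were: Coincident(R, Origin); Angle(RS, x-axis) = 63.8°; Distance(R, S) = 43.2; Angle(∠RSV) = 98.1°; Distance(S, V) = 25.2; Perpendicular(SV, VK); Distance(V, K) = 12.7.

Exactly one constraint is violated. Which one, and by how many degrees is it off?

Perpendicular(SV, VK) — off by 5.30°.

R = (0.00, 0.00) ✓; RS at 63.80° ✓; |RS| = 43.20 ✓; ∠RSV = 98.10° ✓; |SV| = 25.20 ✓; ∠(SV, VK) = 84.70° ✗; |VK| = 12.70 ✓.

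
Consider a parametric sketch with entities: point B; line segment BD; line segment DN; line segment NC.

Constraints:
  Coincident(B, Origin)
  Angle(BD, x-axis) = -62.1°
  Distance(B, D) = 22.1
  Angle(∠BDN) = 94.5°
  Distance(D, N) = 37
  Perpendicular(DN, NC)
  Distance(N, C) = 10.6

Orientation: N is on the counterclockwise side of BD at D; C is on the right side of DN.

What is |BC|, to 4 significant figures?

50.65

B is at the origin; BD runs at -62.1° with length 22.1, so D = 22.1·(cos -62.1°, sin -62.1°) = (10.34, -19.53). ∠BDN = 94.5°, so DN runs at -62.1° + (180° − 94.5°) = 23.40° from the x-axis; with |DN| = 37.0, N = D + 37.0·(cos 23.40°, sin 23.40°) = (44.30, -4.837). The perpendicularity gives NC at right angles to DN; with |NC| = 10.6 on the right of DN, C = N + 10.6·(0.3971, -0.9178) = (48.51, -14.56). Then |BC| = |C − B| = 50.65.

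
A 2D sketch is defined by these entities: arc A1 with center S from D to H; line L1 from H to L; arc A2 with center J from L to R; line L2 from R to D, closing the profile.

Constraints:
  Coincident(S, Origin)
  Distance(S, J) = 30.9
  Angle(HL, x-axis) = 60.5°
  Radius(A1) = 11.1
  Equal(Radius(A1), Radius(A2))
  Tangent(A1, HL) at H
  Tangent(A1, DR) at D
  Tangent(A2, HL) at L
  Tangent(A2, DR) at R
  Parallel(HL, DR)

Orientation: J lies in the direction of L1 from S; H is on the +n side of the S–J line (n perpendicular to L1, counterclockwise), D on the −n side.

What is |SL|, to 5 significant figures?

32.833

The slot axis is L1's direction at 60.5°, so u = (cos 60.5°, sin 60.5°) = (0.49242, 0.87036) and n = (−sin 60.5°, cos 60.5°) = (-0.87036, 0.49242). S is at the origin and J lies 30.9 along u from S, so J = 30.9·u = (15.216, 26.894). Tangency of A1 to both parallel lines with radius 11.1 puts H and D at S ± 11.1·n: H = (-9.6609, 5.4659), D = (9.6609, -5.4659). Equal radii place L and R the same way about J: L = J + 11.1·n = (5.5549, 32.360), R = J − 11.1·n = (24.877, 21.428). Then |SL| = |L − S| = 32.833.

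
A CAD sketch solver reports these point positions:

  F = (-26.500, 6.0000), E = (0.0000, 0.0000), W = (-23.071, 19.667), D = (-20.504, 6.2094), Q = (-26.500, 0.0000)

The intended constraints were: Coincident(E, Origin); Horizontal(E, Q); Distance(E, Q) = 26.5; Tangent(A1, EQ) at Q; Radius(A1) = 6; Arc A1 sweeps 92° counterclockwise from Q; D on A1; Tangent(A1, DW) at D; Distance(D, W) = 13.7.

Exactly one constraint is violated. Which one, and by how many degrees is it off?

Tangent(A1, DW) at D — off by 8.80°.

E = (0.00, 0.00) ✓; E.y = 0.00, Q.y = 0.00 ✓; |EQ| = 26.50 ✓; ∠(FQ, QE) = 90.00° ✓; |FQ| = 6.000 ✓; bearing(F→D) − bearing(F→Q) = 92.00° ✓; |FD| = 6.000 ✓; ∠(FD, DW) = 81.20° ✗; |DW| = 13.70 ✓.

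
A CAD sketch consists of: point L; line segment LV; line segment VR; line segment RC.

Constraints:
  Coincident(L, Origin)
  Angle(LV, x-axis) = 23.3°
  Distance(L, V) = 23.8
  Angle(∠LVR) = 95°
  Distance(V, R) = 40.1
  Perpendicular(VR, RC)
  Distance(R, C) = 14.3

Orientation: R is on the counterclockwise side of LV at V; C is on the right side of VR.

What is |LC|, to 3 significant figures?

56.8

L is at the origin; LV runs at 23.3° with length 23.8, so V = 23.8·(cos 23.3°, sin 23.3°) = (21.9, 9.41). ∠LVR = 95.0°, so VR runs at 23.3° + (180° − 95.0°) = 108° from the x-axis; with |VR| = 40.1, R = V + 40.1·(cos 108°, sin 108°) = (9.27, 47.5). VR is perpendicular to RC; with |RC| = 14.3 on the right of VR, C = R + 14.3·(0.949, 0.314) = (22.8, 52.0). Then |LC| = |C − L| = 56.8.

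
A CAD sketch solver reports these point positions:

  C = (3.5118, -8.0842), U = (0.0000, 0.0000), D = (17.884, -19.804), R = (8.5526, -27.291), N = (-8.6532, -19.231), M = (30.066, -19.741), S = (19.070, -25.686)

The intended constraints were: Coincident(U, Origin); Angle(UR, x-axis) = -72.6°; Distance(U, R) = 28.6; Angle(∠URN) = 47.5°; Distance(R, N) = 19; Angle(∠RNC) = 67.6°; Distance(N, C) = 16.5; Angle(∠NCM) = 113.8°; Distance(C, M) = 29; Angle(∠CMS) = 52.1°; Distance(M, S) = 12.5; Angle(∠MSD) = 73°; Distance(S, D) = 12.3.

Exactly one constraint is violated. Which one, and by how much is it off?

Distance(S, D) = 12.3 — off by 6.30.

U = (0.00, 0.00) ✓; UR at -72.60° ✓; |UR| = 28.60 ✓; ∠URN = 47.50° ✓; |RN| = 19.00 ✓; ∠RNC = 67.60° ✓; |NC| = 16.50 ✓; ∠NCM = 113.8° ✓; |CM| = 29.00 ✓; ∠CMS = 52.10° ✓; |MS| = 12.50 ✓; ∠MSD = 73.00° ✓; |SD| = 6.000 ✗.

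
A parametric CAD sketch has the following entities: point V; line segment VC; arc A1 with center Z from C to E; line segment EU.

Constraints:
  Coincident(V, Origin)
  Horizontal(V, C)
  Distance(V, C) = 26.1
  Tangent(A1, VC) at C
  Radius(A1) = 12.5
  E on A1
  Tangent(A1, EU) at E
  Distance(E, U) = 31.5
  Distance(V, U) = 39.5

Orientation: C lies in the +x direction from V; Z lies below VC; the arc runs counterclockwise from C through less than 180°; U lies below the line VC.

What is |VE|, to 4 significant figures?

16.71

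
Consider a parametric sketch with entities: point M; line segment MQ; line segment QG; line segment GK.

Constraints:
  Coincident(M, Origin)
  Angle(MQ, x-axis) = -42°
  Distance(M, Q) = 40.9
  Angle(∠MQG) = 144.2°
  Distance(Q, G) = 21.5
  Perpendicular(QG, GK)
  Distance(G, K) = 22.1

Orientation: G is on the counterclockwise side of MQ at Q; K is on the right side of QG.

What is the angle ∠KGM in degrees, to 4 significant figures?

113.6°

M is at the origin; MQ runs at -42.0° with length 40.9, so Q = 40.9·(cos -42.0°, sin -42.0°) = (30.39, -27.37). ∠MQG = 144.2°, so QG runs at -42.0° + (180° − 144.2°) = -6.200° from the x-axis; with |QG| = 21.5, G = Q + 21.5·(cos -6.200°, sin -6.200°) = (51.77, -29.69). QG is perpendicular to GK; with |GK| = 22.1 on the right of QG, K = G + 22.1·(-0.1080, -0.9942) = (49.38, -51.66). Then cos ∠KGM = GK·GM / (|GK||GM|), giving 113.6°.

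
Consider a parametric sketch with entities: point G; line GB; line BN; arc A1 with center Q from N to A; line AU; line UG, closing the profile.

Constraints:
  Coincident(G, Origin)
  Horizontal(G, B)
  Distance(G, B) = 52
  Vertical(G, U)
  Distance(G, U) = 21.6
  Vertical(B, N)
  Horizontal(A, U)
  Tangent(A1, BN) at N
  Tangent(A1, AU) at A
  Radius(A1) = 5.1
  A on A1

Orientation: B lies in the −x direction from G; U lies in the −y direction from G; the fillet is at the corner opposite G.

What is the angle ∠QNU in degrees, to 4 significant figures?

5.601°

G is at the origin; G and B share the same y with |GB| = 52.0 and B on the −x side, so B = (-52.00, 0.000). G and U share the same x with |GU| = 21.6 and U on the −y side, so U = (0.000, -21.60). The virtual corner opposite G is at (-52.00, -21.60). A1 meets BN tangentially, so QN is at right angles to BN and the tangent condition forces QA to be normal to AU, with radius 5.1, so the center Q sits 5.1 in from both sides at Q = (-46.90, -16.50). That places the tangent points at N = (-52.00, -16.50) on BN and A = (-46.90, -21.60) on AU. Then cos ∠QNU = NQ·NU / (|NQ||NU|), giving 5.601°.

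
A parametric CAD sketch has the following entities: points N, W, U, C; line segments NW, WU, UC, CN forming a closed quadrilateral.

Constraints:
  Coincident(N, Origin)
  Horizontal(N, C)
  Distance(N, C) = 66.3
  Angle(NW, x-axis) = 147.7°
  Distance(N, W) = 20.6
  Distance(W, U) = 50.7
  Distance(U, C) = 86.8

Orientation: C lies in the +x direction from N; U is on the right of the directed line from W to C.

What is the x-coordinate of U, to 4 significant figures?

-11.09

Checks: |WU| = 50.70 ✓; |UC| = 86.80 ✓.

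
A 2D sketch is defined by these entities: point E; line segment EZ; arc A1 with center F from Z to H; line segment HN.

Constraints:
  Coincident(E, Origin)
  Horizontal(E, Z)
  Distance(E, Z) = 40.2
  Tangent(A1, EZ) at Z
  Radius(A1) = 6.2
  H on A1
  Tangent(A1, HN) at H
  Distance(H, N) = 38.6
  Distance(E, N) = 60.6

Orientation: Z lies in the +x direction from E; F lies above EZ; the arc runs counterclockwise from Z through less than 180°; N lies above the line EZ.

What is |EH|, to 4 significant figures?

46.88

E is at the origin; EZ is horizontal with |EZ| = 40.2 and Z on the +x side, so Z = (40.20, 0.000). A1 meets EZ tangentially, so FZ is at right angles to EZ, so F = Z + (0, 6.2) = (40.20, 6.200). Since FH ⟂ HN (tangency), |FN| = √(6.2² + 38.6²) = 39.09 regardless of where H sits on A1. So N lies on both circle(E, 60.6) and circle(F, 39.09); the above-EZ intersection is N = (40.26, 45.29). H is the foot of the tangent from N: H = (46.32, 7.174).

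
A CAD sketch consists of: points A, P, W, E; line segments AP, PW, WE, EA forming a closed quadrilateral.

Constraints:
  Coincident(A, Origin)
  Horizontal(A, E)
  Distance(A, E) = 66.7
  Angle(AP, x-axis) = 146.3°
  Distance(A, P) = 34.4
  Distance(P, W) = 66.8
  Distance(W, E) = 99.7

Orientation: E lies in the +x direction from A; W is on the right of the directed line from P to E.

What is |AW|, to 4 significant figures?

51.77

Checks: |PW| = 66.80 ✓; |WE| = 99.70 ✓.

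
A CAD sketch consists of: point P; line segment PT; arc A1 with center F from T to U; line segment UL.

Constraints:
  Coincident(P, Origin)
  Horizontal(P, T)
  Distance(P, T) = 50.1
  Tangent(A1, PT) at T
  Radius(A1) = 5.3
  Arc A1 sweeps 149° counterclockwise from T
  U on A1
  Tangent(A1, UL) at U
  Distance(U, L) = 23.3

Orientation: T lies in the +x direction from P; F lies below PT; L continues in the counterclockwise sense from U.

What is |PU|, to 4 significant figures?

48.38

P is at the origin; PT is horizontal with |PT| = 50.1 and T on the +x side, so T = (50.10, 0.000). Tangency of A1 to PT means the radius FT is perpendicular to PT, so F = T + (0, -5.3) = (50.10, -5.300). On A1, T sits at bearing 90° from F; a 149° counterclockwise sweep puts U at bearing 239°, so U = F + 5.3·(cos 239°, sin 239°) = (47.37, -9.843). Then |PU| = |U − P| = 48.38.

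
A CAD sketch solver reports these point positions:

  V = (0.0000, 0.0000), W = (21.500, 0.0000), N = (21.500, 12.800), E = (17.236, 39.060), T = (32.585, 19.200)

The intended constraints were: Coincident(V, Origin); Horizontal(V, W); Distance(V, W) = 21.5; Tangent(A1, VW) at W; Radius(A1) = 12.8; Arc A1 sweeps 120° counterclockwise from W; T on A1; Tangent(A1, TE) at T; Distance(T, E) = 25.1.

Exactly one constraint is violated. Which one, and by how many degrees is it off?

Tangent(A1, TE) at T — off by 7.70°.

V = (0.00, 0.00) ✓; V.y = 0.00, W.y = 0.00 ✓; |VW| = 21.50 ✓; ∠(NW, WV) = 90.00° ✓; |NW| = 12.80 ✓; bearing(N→T) − bearing(N→W) = 120.0° ✓; |NT| = 12.80 ✓; ∠(NT, TE) = 82.30° ✗; |TE| = 25.10 ✓.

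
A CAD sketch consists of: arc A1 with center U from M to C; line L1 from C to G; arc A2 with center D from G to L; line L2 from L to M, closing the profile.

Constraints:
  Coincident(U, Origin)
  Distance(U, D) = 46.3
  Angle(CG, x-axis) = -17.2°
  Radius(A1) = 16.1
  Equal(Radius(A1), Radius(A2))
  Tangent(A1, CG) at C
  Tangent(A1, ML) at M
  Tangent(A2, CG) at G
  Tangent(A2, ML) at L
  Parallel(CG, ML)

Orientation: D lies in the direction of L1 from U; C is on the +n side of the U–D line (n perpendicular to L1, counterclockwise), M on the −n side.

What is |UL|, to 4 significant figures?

49.02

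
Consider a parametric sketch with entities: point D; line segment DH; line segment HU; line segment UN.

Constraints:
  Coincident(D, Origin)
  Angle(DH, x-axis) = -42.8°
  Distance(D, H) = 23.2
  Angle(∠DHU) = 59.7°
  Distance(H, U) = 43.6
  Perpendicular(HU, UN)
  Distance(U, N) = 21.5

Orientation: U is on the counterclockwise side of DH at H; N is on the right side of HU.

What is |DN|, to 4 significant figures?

52.37

∠DHU = 59.7°, so HU runs at -42.8° + (180° − 59.7°) = 77.50° from the x-axis; with |HU| = 43.6, U = H + 43.6·(cos 77.50°, sin 77.50°) = (26.46, 26.80). HU is perpendicular to UN; with |UN| = 21.5 on the right of HU, N = U + 21.5·(0.9763, -0.2164) = (47.45, 22.15). Then |DN| = |N − D| = 52.37.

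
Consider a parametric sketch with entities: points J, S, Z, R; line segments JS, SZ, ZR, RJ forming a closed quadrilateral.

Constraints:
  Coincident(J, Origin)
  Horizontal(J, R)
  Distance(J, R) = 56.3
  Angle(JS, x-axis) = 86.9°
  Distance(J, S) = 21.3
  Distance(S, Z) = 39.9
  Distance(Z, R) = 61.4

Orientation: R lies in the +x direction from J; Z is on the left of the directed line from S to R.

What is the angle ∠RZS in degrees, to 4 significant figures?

67.59°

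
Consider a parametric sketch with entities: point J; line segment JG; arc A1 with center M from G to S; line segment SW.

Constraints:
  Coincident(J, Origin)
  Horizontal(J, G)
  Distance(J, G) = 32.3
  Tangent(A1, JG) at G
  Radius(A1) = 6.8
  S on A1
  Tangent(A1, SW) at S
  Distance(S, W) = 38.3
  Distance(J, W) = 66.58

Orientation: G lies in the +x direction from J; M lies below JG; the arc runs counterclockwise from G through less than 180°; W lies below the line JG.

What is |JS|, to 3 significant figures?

29.7

Checks: |MS| = 6.800 ✓; ∠(MS, SW) = 90.00° ✓; |SW| = 38.30 ✓; |JW| = 66.58 ✓.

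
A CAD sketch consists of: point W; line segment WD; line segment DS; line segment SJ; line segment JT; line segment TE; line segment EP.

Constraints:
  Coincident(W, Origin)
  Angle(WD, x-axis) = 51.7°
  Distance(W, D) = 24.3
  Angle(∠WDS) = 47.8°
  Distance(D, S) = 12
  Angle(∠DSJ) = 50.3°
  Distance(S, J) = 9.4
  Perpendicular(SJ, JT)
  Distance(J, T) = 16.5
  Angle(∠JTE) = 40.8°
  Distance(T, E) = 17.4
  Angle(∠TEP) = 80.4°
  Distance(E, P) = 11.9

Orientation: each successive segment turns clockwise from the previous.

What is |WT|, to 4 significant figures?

31.37

W is at the origin; WD runs at 51.7° with length 24.3, so D = (15.06, 19.07). ∠WDS = 47.8° gives DS at -80.50° from the x-axis; with |DS| = 12.0, S = (17.04, 7.235). ∠DSJ = 50.3° gives SJ at 149.8° from the x-axis; with |SJ| = 9.4, J = (8.917, 11.96). SJ is perpendicular to JT, so JT runs at 59.80°; with |JT| = 16.5, T = (17.22, 26.22). Then |WT| = |T − W| = 31.37.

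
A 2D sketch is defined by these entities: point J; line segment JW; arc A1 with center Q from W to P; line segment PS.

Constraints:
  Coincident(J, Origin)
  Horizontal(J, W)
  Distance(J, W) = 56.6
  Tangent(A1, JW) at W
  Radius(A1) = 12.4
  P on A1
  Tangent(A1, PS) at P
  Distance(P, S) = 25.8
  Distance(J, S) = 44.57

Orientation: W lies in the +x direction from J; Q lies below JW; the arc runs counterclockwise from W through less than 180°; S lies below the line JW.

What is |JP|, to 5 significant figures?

46.124

Checks: |QP| = 12.40 ✓; ∠(QP, PS) = 90.00° ✓; |PS| = 25.80 ✓; |JS| = 44.57 ✓.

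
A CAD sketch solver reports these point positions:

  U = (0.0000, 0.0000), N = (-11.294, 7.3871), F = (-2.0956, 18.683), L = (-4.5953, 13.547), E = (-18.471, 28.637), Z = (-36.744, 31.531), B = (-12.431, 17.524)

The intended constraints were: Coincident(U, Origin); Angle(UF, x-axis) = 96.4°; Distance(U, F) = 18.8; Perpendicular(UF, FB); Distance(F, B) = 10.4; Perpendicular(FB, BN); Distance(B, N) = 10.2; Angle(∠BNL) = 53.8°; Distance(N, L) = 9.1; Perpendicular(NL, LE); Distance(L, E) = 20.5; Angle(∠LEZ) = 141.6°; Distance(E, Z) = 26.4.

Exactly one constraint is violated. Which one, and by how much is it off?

Distance(E, Z) = 26.4 — off by 7.90.

U = (0.00, 0.00) ✓; UF at 96.40° ✓; |UF| = 18.80 ✓; ∠(UF, FB) = 90.00° ✓; |FB| = 10.40 ✓; ∠(FB, BN) = 90.00° ✓; |BN| = 10.20 ✓; ∠BNL = 53.80° ✓; |NL| = 9.100 ✓; ∠(NL, LE) = 90.00° ✓; |LE| = 20.50 ✓; ∠LEZ = 141.6° ✓; |EZ| = 18.50 ✗.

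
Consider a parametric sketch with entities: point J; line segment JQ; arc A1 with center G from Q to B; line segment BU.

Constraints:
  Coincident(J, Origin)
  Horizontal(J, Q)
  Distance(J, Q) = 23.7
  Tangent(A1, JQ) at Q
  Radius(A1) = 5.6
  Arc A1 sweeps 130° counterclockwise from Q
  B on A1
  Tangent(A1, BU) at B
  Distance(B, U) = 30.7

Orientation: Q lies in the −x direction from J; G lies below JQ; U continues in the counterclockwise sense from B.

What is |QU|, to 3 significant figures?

36.2

J is at the origin; J and Q share the same y with |JQ| = 23.7 and Q on the −x side, so Q = (-23.7, 0.00). A1 meets JQ tangentially, so GQ is at right angles to JQ, so G = Q + (0, -5.6) = (-23.7, -5.60). On A1, Q sits at bearing 90° from G; a 130° counterclockwise sweep puts B at bearing 220°, so B = G + 5.6·(cos 220°, sin 220°) = (-28.0, -9.20). A1 meets BU tangentially, so GB is at right angles to BU, so BU runs along (−sin 220°, cos 220°); with |BU| = 30.7, U = (-8.26, -32.7). Then |QU| = |U − Q| = 36.2.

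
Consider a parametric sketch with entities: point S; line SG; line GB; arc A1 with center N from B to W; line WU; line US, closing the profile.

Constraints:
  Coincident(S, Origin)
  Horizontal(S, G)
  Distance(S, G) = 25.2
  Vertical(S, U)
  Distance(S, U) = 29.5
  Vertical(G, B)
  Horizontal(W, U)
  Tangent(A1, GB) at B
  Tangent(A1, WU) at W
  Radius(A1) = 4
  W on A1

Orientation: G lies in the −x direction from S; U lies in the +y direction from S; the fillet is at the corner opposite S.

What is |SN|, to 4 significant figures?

33.16

S is at the origin; S and G share the same y with |SG| = 25.2 and G on the −x side, so G = (-25.20, 0.000). SU is vertical with |SU| = 29.5 and U on the +y side, so U = (0.000, 29.50). The virtual corner opposite S is at (-25.20, 29.50). Tangency of A1 to GB means the radius NB is perpendicular to GB and since A1 is tangent to WU there, NW ⟂ WU, with radius 4.0, so the center N sits 4.0 in from both sides at N = (-21.20, 25.50). Then |SN| = |N − S| = 33.16.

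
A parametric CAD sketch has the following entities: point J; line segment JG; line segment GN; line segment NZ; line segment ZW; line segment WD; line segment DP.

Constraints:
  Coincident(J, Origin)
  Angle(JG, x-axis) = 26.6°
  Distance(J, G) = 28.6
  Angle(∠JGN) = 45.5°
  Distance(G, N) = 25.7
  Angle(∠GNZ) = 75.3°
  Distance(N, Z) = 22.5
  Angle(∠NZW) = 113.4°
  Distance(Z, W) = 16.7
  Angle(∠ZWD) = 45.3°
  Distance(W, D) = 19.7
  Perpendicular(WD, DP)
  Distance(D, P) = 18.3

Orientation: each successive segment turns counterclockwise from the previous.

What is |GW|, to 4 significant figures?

24.54

J is at the origin; JG runs at 26.6° with length 28.6, so G = (25.57, 12.81). ∠JGN = 45.5° gives GN at 161.1° from the x-axis; with |GN| = 25.7, N = (1.258, 21.13). ∠GNZ = 75.3° gives NZ at -94.20° from the x-axis; with |NZ| = 22.5, Z = (-0.3894, -1.309). ∠NZW = 113.4° gives ZW at -27.60° from the x-axis; with |ZW| = 16.7, W = (14.41, -9.046). Then |GW| = |W − G| = 24.54.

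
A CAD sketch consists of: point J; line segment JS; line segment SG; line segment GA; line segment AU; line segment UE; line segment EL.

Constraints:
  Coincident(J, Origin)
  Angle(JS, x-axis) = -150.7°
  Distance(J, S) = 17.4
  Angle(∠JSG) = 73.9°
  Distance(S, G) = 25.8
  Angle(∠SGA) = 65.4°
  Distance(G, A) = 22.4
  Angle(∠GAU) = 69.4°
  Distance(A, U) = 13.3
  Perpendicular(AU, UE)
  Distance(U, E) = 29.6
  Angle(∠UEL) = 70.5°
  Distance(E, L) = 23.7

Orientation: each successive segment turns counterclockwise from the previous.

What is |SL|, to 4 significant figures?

39.93

J is at the origin; JS runs at -150.7° with length 17.4, so S = (-15.17, -8.515). ∠JSG = 73.9° gives SG at -44.60° from the x-axis; with |SG| = 25.8, G = (3.196, -26.63). ∠SGA = 65.4° gives GA at 70.00° from the x-axis; with |GA| = 22.4, A = (10.86, -5.582). ∠GAU = 69.4° gives AU at -179.4° from the x-axis; with |AU| = 13.3, U = (-2.442, -5.721). AU ⟂ UE, so UE runs at -89.40°; with |UE| = 29.6, E = (-2.132, -35.32). ∠UEL = 70.5° gives EL at 20.10° from the x-axis; with |EL| = 23.7, L = (20.12, -27.17). Then |SL| = |L − S| = 39.93.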